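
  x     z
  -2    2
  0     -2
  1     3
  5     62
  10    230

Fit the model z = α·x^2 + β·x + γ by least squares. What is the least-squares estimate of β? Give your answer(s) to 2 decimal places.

β = 2.34

With design matrix M, MᵀM = [[10642, 1118, 130]; [1118, 130, 14]; [130, 14, 5]] and Mᵀz = [24561, 2609, 295]ᵀ.
Row-reducing yields α = 236651/113592, β = 265415/113592, γ = -8090/4733.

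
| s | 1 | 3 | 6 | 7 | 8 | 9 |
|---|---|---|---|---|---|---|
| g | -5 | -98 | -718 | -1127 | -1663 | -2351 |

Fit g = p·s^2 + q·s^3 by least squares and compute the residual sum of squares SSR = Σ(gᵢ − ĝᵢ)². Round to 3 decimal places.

SSR = 2.400

With design matrix X, XᵀX = [[14436, 116644]; [116644, 958620]] and Xᵀg = [-378821, -3109635]ᵀ.
Δ = 14436·958620 − 116644² = 232815584.
p = ((-378821)·958620 − 116644·(-3109635))/232815584 = -13285065/7275487; q = (14436·(-3109635) − 116644·(-378821))/232815584 = -87936767/29101948.
Residuals: -4432713/29101948, 564145/29101948, 3048092/7275487, -31711575/29101948, 7015455/7275487, -8415545/29101948; SSR = 69841791/29101948.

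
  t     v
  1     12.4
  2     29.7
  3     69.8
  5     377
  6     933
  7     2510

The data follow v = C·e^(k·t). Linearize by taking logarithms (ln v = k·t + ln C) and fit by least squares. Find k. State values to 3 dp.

k = 0.875

Let Y = ln v. Fitting Y = k·t + ln C by least squares:
Sums: Σt = 24.0000, Σ(t)² = 124.0000, Σln v = 30.7532, Σt·ln v = 147.5248.
Normal system: [[124.0000, 24.0000]; [24.0000, 6]]·[k, ln C]ᵀ = [147.5248, 30.7532]ᵀ.
Δ = 124.0000·6 − (24.0000)² = 168.0000; k = (147.5248·6 − 24.0000·30.7532)/168.0000 = 0.87543, ln C = (124.0000·30.7532 − 24.0000·147.5248)/168.0000 = 1.62379.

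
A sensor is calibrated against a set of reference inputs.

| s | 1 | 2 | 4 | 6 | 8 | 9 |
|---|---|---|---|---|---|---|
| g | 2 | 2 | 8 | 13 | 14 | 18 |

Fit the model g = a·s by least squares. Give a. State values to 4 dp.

a = 1.9307

With design matrix A, AᵀA = [[202]] and Aᵀg = [390]ᵀ.
a = 390/202 = 1.93069.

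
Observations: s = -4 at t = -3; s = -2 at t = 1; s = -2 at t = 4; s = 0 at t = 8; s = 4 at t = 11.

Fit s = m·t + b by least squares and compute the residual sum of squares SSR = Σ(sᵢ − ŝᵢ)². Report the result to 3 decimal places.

SSR = 4.684

The normal system AᵀA·[m, b]ᵀ = Aᵀs is [[211, 21]; [21, 5]]·[m, b]ᵀ = [46, -4]ᵀ.
Eliminating b: 5·(row 1) − 21·(row 2) gives 614·m = 5·46 − 21·(-4) = 314, so m = 157/307.
Then b = ((-4) − 21·(157/307))/5 = -905/307.
Residuals: 148/307, 134/307, -337/307, -351/307, 406/307; SSR = 1438/307.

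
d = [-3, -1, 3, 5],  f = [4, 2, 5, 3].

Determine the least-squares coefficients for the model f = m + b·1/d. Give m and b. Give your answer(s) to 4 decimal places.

m = 3.8145, b = 1.5726

Normal-equation sums: Σ1 = 4, Σ1/d = -4/5, Σ1/d·1/d = 284/225.
And Σf = 14, Σ1/d·f = -16/15.
So AᵀA·[m, b]ᵀ = Aᵀf: [[4, -4/5]; [-4/5, 284/225]]·[m, b]ᵀ = [14, -16/15]ᵀ.
det = 4·(284/225) − (-4/5)² = 992/225.
m = (14·(284/225) − (-4/5)·(-16/15))/(992/225) = 473/124; b = (4·(-16/15) − (-4/5)·14)/(992/225) = 195/124.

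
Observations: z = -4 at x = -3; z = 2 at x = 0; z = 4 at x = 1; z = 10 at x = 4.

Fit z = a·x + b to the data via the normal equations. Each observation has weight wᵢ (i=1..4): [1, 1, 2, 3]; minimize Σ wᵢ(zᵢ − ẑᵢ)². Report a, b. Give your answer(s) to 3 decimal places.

Normal-equation sums: Σwᵢ·x·x = 59, Σwᵢ·x = 11, Σwᵢ·1 = 7.
For AᵀWz: Σwᵢ·x·z = 140, Σwᵢ·z = 36.
So AᵀWA·[a, b]ᵀ = AᵀWz: [[59, 11]; [11, 7]]·[a, b]ᵀ = [140, 36]ᵀ.
Eliminating b: 7·(row 1) − 11·(row 2) gives 292·a = 7·140 − 11·36 = 584, so a = 2.
Then b = (36 − 11·2)/7 = 2.

a = 2.000, b = 2.000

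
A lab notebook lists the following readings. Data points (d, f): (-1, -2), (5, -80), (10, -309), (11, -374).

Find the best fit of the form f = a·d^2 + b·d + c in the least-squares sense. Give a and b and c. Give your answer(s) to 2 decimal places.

With design matrix A, AᵀA = [[25267, 2455, 247]; [2455, 247, 25]; [247, 25, 4]] and Aᵀf = [-78156, -7602, -765]ᵀ.
Solving the 3×3 system (Gaussian elimination) gives a = -4358/1453, b = -1403/1453, c = -11/1453.

a = -3.00, b = -0.97, c = -0.01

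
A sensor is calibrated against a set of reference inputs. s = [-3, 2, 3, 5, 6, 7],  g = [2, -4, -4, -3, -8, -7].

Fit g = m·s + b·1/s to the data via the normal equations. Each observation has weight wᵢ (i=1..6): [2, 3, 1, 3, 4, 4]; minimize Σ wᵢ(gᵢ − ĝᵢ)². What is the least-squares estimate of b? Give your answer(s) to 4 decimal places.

b = -2.3554

Entries of XᵀWX: Σwᵢ·s·s = 454, Σwᵢ·s·1/s = 17, Σwᵢ·1/s·1/s = 61567/44100.
Right-hand side: Σwᵢ·s·g = -481, Σwᵢ·1/s·g = -99/5.
XᵀWX·[m, b]ᵀ = XᵀWg becomes [[454, 17]; [17, 61567/44100]]·[m, b]ᵀ = [-481, -99/5]ᵀ.
Eliminating b: (61567/44100)·(row 1) − 17·(row 2) gives (7603259/22050)·m = (61567/44100)·(-481) − 17·(-99/5) = -14769667/44100, so m = -14769667/15206518.
Then b = ((-99/5) − 17·(-14769667/15206518))/(61567/44100) = -17909010/7603259.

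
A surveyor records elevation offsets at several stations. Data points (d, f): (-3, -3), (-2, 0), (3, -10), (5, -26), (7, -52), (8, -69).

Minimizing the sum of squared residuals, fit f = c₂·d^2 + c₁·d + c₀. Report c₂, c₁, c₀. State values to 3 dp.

c₂ = -0.987, c₁ = -0.958, c₀ = 2.520

The normal equations are: 7300·c₂ + 972·c₁ + 160·c₀ = -7731;  972·c₂ + 160·c₁ + 18·c₀ = -1067;  160·c₂ + 18·c₁ + 6·c₀ = -160.
Solving the 3×3 system (Gaussian elimination) gives c₂ = -6919/7012, c₁ = -1679/1753, c₀ = 4417/1753.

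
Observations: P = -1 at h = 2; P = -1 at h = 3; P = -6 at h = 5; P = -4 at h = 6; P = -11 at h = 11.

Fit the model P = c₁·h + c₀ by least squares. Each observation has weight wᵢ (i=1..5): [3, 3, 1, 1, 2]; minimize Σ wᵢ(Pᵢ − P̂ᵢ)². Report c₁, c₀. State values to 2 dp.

Compute the Gram sums: Σwᵢ·h·h = 342, Σwᵢ·h = 48, Σwᵢ·1 = 10.
Moment sums: Σwᵢ·h·P = -311, Σwᵢ·P = -38.
So MᵀWM·[c₁, c₀]ᵀ = MᵀWP: [[342, 48]; [48, 10]]·[c₁, c₀]ᵀ = [-311, -38]ᵀ.
Δ = 342·10 − 48² = 1116.
c₁ = ((-311)·10 − 48·(-38))/1116 = -643/558; c₀ = (342·(-38) − 48·(-311))/1116 = 161/93.

c₁ = -1.15, c₀ = 1.73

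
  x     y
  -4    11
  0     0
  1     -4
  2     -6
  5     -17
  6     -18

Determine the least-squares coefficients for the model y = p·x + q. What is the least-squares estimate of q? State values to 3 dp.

Compute the Gram sums: Σx·x = 82, Σx = 10, Σ1 = 6.
Moment sums: Σx·y = -253, Σy = -34.
Normal equations: [[82, 10]; [10, 6]]·[p, q]ᵀ = [-253, -34]ᵀ.
det = 82·6 − 10² = 392.
p = ((-253)·6 − 10·(-34))/392 = -589/196; q = (82·(-34) − 10·(-253))/392 = -129/196.

q = -0.658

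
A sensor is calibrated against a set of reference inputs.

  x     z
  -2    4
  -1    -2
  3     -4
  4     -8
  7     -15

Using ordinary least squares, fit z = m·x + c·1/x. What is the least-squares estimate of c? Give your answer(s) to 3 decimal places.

c = 3.844

The normal system AᵀA·[m, c]ᵀ = Aᵀz is [[79, 5]; [5, 10189/7056]]·[m, c]ᵀ = [-155, -115/21]ᵀ.
det = 79·(10189/7056) − 5² = 628531/7056.
m = ((-155)·(10189/7056) − 5·(-115/21))/(628531/7056) = -1386095/628531; c = (79·(-115/21) − 5·(-155))/(628531/7056) = 2415840/628531.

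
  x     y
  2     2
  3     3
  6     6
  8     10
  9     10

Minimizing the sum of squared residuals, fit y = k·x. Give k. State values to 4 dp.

k = 1.1289

Forming AᵀA = [[194]] and Aᵀy = [219]ᵀ gives AᵀA·[k]ᵀ = Aᵀy.
k = 219/194 = 1.12887.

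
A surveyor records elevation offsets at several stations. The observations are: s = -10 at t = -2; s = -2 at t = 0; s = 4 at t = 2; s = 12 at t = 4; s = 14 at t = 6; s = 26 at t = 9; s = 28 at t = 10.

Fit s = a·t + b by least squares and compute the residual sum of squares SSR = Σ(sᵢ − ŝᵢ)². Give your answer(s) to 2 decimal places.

SSR = 11.43

The normal system XᵀX·[a, b]ᵀ = Xᵀs is [[241, 29]; [29, 7]]·[a, b]ᵀ = [674, 72]ᵀ.
Determinant 241·7 − 29² = 846.
a = (674·7 − 29·72)/846 = 1315/423; b = (241·72 − 29·674)/846 = -1097/423.
Residuals: -503/423, 251/423, 53/141, 913/423, -871/423, 260/423, -209/423; SSR = 4834/423.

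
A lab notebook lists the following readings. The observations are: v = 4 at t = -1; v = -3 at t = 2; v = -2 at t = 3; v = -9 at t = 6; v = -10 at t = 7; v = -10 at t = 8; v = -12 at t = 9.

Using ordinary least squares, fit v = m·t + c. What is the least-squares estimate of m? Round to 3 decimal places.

m = -1.572

The normal system MᵀM·[m, c]ᵀ = Mᵀv is [[244, 34]; [34, 7]]·[m, c]ᵀ = [-328, -42]ᵀ.
Determinant 244·7 − 34² = 552.
m = ((-328)·7 − 34·(-42))/552 = -217/138; c = (244·(-42) − 34·(-328))/552 = 113/69.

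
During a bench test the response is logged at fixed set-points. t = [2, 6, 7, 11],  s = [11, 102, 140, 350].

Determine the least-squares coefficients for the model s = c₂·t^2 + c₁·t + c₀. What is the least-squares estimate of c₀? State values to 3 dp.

c₀ = 1.090

From the data, Σt^2·t^2 = 18354, Σt^2·t = 1898, Σt^2 = 210, Σt·t = 210, Σt = 26, Σ1 = 4.
Moment sums: Σt^2·s = 52926, Σt·s = 5464, Σs = 603.
MᵀM·[c₂, c₁, c₀]ᵀ = Mᵀs becomes [[18354, 1898, 210]; [1898, 210, 26]; [210, 26, 4]]·[c₂, c₁, c₀]ᵀ = [52926, 5464, 603]ᵀ.
Solving the 3×3 system (Gaussian elimination) gives c₂ = 119/40, c₁ = -1647/1640, c₀ = 447/410.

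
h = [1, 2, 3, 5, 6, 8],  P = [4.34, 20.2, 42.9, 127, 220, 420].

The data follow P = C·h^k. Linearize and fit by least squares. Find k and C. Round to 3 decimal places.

Let Y = ln P. Fitting Y = k·ln h + ln C by least squares:
Σln h = 7.2724, Σ(ln h)² = 11.8122, Σln P = 24.5105, Σln h·ln P = 36.2338.
Normal system: [[11.8122, 7.2724]; [7.2724, 6]]·[k, ln C]ᵀ = [36.2338, 24.5105]ᵀ.
Δ = 11.8122·6 − (7.2724)² = 17.9853; k = (36.2338·6 − 7.2724·24.5105)/17.9853 = 2.17693, ln C = (11.8122·24.5105 − 7.2724·36.2338)/17.9853 = 1.44650, so C = exp(1.44650) = 4.24823.

k = 2.177, C = 4.248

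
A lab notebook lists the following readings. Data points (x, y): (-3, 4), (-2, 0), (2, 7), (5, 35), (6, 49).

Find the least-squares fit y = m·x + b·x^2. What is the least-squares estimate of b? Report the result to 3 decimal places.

b = 1.048

Sums needed: Σx·x = 78, Σx·x^2 = 314, Σx^2·x^2 = 2034.
Right-hand side: Σx·y = 471, Σx^2·y = 2703.
So MᵀM·[m, b]ᵀ = Mᵀy: [[78, 314]; [314, 2034]]·[m, b]ᵀ = [471, 2703]ᵀ.
det = 78·2034 − 314² = 60056.
m = (471·2034 − 314·2703)/60056 = 13659/7507; b = (78·2703 − 314·471)/60056 = 15735/15014.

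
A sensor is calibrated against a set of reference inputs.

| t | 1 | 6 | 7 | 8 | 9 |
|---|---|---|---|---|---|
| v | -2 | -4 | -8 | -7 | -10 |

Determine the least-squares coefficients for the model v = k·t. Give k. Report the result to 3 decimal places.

k = -0.987

Forming XᵀX = [[231]] and Xᵀv = [-228]ᵀ gives XᵀX·[k]ᵀ = Xᵀv.
Hence k = -228 / 231 ≈ -0.987013.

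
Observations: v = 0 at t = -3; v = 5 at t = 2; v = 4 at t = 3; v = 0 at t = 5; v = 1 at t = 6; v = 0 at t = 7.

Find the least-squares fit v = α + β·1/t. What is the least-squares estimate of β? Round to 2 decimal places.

Sums needed: Σ1 = 6, Σ1/t = 106/105, Σ1/t·1/t = 1373/2450.
Right-hand side: Σv = 10, Σ1/t·v = 4.
Δ = 6·(1373/2450) − (106/105)² = 5167/2205.
α = (10·(1373/2450) − (106/105)·4)/(5167/2205) = 3453/5167; β = (6·4 − (106/105)·10)/(5167/2205) = 30660/5167.

β = 5.93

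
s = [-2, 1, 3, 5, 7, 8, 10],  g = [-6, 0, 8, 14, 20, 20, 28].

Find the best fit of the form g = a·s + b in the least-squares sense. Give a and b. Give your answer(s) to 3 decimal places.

With design matrix A, AᵀA = [[252, 32]; [32, 7]] and Aᵀg = [686, 84]ᵀ.
Determinant 252·7 − 32² = 740.
a = (686·7 − 32·84)/740 = 1057/370; b = (252·84 − 32·686)/740 = -196/185.

a = 2.857, b = -1.059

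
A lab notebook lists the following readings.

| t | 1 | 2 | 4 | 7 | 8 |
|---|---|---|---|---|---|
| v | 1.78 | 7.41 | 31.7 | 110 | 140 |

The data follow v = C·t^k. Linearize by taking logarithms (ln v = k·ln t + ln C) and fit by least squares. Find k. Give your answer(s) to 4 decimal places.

k = 2.1117

Taking logs, ln v = k·ln t + ln C, so regress ln v on ln t.
AᵀA = [[10.5129, 6.1048]; [6.1048, 5]], rhs = [25.6023, 15.6779]ᵀ  (here Σln t = 6.1048, Σ(ln t)² = 10.5129, Σln v = 15.6779, Σln t·ln v = 25.6023).
Δ = 10.5129·5 − (6.1048)² = 15.2960; k = (25.6023·5 − 6.1048·15.6779)/15.2960 = 2.11174, ln C = (10.5129·15.6779 − 6.1048·25.6023)/15.2960 = 0.55723.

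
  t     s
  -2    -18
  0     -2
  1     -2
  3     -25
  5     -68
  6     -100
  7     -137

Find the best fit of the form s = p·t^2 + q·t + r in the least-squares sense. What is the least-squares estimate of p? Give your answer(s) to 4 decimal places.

p = -3.0180

Setting ∂/∂p … = 0 gives: 4420·p + 704·q + 124·r = -12312;  704·p + 124·q + 20·r = -1940;  124·p + 20·q + 7·r = -352.
(Σt^2·t^2 = 4420, Σt^2·t = 704, Σt^2 = 124, Σt·t = 124, Σt = 20, Σ1 = 7, Σt^2·s = -12312, Σt·s = -1940, Σs = -352.)
Row-reducing yields p = -3866/1281, q = 2321/1281, r = -2564/1281.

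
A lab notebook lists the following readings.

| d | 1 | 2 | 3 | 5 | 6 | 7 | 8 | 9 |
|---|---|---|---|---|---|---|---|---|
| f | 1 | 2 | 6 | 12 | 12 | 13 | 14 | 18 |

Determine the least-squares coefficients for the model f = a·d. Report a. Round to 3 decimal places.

Sums needed: Σd·d = 269.
Right-hand side: Σd·f = 520.
So XᵀX·[a]ᵀ = Xᵀf: [[269]]·[a]ᵀ = [520]ᵀ.
Hence a = 520 / 269 ≈ 1.93309.

a = 1.933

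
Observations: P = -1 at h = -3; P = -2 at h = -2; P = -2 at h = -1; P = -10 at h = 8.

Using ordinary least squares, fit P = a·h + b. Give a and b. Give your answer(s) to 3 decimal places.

a = -0.825, b = -3.338

The normal equations are: 78·a + 2·b = -71;  2·a + 4·b = -15.
Eliminating b: 4·(row 1) − 2·(row 2) gives 308·a = 4·(-71) − 2·(-15) = -254, so a = -127/154.
Then b = ((-15) − 2·(-127/154))/4 = -257/77.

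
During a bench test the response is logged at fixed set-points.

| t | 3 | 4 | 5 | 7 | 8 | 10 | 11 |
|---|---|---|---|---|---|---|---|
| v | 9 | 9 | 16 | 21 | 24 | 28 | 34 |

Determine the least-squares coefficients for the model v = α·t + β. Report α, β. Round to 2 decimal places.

From the data, Σt·t = 384, Σt = 48, Σ1 = 7.
Moment sums: Σt·v = 1136, Σv = 141.
Δ = 384·7 − 48² = 384.
α = (1136·7 − 48·141)/384 = 37/12; β = (384·141 − 48·1136)/384 = -1.

α = 3.08, β = -1.00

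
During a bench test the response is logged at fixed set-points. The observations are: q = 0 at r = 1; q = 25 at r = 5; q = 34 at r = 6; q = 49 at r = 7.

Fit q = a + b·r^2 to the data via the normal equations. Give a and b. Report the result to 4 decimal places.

a = -0.9789, b = 1.0082

The normal equations are: 4·a + 111·b = 108;  111·a + 4323·b = 4250.
Determinant 4·4323 − 111² = 4971.
a = (108·4323 − 111·4250)/4971 = -1622/1657; b = (4·4250 − 111·108)/4971 = 5012/4971.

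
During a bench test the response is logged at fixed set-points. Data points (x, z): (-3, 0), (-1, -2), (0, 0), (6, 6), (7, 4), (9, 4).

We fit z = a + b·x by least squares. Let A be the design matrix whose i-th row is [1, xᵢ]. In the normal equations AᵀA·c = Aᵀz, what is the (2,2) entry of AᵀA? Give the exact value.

176

Row 2 ↔ basis x, column 2 ↔ basis x, so (AᵀA)_{2,2} = Σᵢ (x)·(x) = (-3)·(-3) + (-1)·(-1) + (0)·(0) + (6)·(6) + (7)·(7) + (9)·(9) = 176.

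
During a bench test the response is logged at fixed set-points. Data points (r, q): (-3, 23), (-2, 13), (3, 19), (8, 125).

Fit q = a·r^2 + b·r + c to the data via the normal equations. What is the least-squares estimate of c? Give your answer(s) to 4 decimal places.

c = 3.3085

Normal-equation sums: Σr^2·r^2 = 4274, Σr^2·r = 504, Σr^2 = 86, Σr·r = 86, Σr = 6, Σ1 = 4.
For Mᵀq: Σr^2·q = 8430, Σr·q = 962, Σq = 180.
Normal equations: [[4274, 504, 86]; [504, 86, 6]; [86, 6, 4]]·[a, b, c]ᵀ = [8430, 962, 180]ᵀ.
Row-reducing yields a = 4581/2305, b = -319/461, c = 7626/2305.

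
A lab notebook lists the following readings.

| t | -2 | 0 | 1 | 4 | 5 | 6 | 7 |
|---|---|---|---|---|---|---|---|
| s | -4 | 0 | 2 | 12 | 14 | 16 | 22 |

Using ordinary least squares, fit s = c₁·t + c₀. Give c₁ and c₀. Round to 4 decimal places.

c₁ = 2.8235, c₀ = 0.3866

The normal system MᵀM·[c₁, c₀]ᵀ = Mᵀs is [[131, 21]; [21, 7]]·[c₁, c₀]ᵀ = [378, 62]ᵀ.
Determinant 131·7 − 21² = 476.
c₁ = (378·7 − 21·62)/476 = 48/17; c₀ = (131·62 − 21·378)/476 = 46/119.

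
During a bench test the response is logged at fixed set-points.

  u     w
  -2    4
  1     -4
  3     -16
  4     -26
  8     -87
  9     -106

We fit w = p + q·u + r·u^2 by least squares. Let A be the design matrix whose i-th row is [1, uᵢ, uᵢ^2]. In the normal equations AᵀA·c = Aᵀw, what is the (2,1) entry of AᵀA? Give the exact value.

Row 2 ↔ basis u, column 1 ↔ basis 1, so (AᵀA)_{2,1} = Σᵢ u = (-2)·(1) + (1)·(1) + (3)·(1) + (4)·(1) + (8)·(1) + (9)·(1) = 23.

23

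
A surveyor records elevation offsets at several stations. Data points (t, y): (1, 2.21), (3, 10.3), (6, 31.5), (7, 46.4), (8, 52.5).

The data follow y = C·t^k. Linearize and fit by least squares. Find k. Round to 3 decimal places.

k = 1.541

Let Y = ln y. Fitting Y = k·ln t + ln C by least squares:
AᵀA = [[12.5280, 6.9157]; [6.9157, 5]], rhs = [24.4470, 14.3732]ᵀ  (here Σln t = 6.9157, Σ(ln t)² = 12.5280, Σln y = 14.3732, Σln t·ln y = 24.4470).
Slope k = (n·Σln t·ln y − Σln t·Σln y)/(n·Σ(ln t)² − (Σln t)²) = (5·24.4470 − 6.9157·14.3732)/14.8127 = 1.54148; ln C = (Σln y − k·Σln t)/n = 0.74255.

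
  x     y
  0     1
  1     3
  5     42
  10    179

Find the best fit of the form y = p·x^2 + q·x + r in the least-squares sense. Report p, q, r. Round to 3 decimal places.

Sums needed: Σx^2·x^2 = 10626, Σx^2·x = 1126, Σx^2 = 126, Σx·x = 126, Σx = 16, Σ1 = 4.
For Aᵀy: Σx^2·y = 18953, Σx·y = 2003, Σy = 225.
Normal equations: [[10626, 1126, 126]; [1126, 126, 16]; [126, 16, 4]]·[p, q, r]ᵀ = [18953, 2003, 225]ᵀ.
Inverting the 3×3 Gram matrix, [p, q, r]ᵀ = [9919/5170, -3767/2585, 850/517]ᵀ.

p = 1.919, q = -1.457, r = 1.644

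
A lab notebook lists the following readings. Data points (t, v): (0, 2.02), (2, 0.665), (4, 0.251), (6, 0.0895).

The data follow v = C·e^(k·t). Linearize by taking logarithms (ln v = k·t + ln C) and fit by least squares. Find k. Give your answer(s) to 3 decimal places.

Taking logs, ln v = k·t + ln C, so regress ln v on t.
Σt = 12.0000, Σ(t)² = 56.0000, Σln v = -3.5007, Σt·ln v = -20.8262.
Normal system: [[56.0000, 12.0000]; [12.0000, 4]]·[k, ln C]ᵀ = [-20.8262, -3.5007]ᵀ.
Slope k = (n·Σt·ln v − Σt·Σln v)/(n·Σ(t)² − (Σt)²) = (4·-20.8262 − 12.0000·-3.5007)/80.0000 = -0.51621; ln C = (Σln v − k·Σt)/n = 0.67345.

k = -0.516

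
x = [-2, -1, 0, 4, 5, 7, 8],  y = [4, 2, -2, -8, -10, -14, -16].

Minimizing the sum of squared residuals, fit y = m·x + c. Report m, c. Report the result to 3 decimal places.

m = -1.938, c = -0.473

The normal equations are: 159·m + 21·c = -318;  21·m + 7·c = -44.
(Σx·x = 159, Σx = 21, Σ1 = 7, Σx·y = -318, Σy = -44.)
Δ = 159·7 − 21² = 672.
m = ((-318)·7 − 21·(-44))/672 = -31/16; c = (159·(-44) − 21·(-318))/672 = -53/112.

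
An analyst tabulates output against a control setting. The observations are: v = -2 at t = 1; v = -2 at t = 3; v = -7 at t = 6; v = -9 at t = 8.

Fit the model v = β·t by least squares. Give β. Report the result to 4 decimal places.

β = -1.1091

Normal-equation sums: Σt·t = 110.
And Σt·v = -122.
β = (-122)/110 = -1.10909.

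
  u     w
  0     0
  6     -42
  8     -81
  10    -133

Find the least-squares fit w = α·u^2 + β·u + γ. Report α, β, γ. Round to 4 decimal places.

α = -1.5773, β = 2.4793, γ = -0.0083

Setting ∂/∂α … = 0 gives: 15392·α + 1728·β + 200·γ = -19996;  1728·α + 200·β + 24·γ = -2230;  200·α + 24·β + 4·γ = -256.
Solving the 3×3 system (Gaussian elimination) gives α = -571/362, β = 1795/724, γ = -3/362.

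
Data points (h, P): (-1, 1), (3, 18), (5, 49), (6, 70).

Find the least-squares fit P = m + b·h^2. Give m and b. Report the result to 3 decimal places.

m = -0.355, b = 1.964

MᵀM·[m, b]ᵀ = MᵀP reads: 4·m + 71·b = 138;  71·m + 2003·b = 3908.
det = 4·2003 − 71² = 2971.
m = (138·2003 − 71·3908)/2971 = -1054/2971; b = (4·3908 − 71·138)/2971 = 5834/2971.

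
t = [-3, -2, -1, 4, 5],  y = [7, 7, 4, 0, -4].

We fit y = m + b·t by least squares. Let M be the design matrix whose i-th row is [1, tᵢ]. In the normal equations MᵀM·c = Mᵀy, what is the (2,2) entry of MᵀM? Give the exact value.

55

Row 2 ↔ basis t, column 2 ↔ basis t, so (MᵀM)_{2,2} = Σᵢ (t)·(t) = (-3)·(-3) + (-2)·(-2) + (-1)·(-1) + (4)·(4) + (5)·(5) = 55.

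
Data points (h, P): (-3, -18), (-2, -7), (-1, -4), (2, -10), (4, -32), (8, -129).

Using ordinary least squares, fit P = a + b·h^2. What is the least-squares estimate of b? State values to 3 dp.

b = -2.002

Normal-equation sums: Σ1 = 6, Σh^2 = 98, Σh^2·h^2 = 4466.
And ΣP = -200, Σh^2·P = -9002.
Determinant 6·4466 − 98² = 17192.
a = ((-200)·4466 − 98·(-9002))/17192 = -393/614; b = (6·(-9002) − 98·(-200))/17192 = -1229/614.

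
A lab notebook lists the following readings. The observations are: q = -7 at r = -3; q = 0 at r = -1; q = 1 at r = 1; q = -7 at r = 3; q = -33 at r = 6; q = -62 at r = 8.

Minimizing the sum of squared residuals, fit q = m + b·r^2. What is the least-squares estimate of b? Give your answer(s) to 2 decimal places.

b = -0.99

Normal-equation sums: Σ1 = 6, Σr^2 = 120, Σr^2·r^2 = 5556.
For Xᵀq: Σq = -108, Σr^2·q = -5281.
Normal equations: [[6, 120]; [120, 5556]]·[m, b]ᵀ = [-108, -5281]ᵀ.
Eliminating b: 5556·(row 1) − 120·(row 2) gives 18936·m = 5556·(-108) − 120·(-5281) = 33672, so m = 1403/789.
Then b = ((-5281) − 120·(1403/789))/5556 = -3121/3156.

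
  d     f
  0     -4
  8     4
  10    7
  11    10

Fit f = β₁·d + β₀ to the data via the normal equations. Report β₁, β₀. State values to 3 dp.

Forming XᵀX = [[285, 29]; [29, 4]] and Xᵀf = [212, 17]ᵀ gives XᵀX·[β₁, β₀]ᵀ = Xᵀf.
Eliminating β₀: 4·(row 1) − 29·(row 2) gives 299·β₁ = 4·212 − 29·17 = 355, so β₁ = 355/299.
Then β₀ = (17 − 29·(355/299))/4 = -1303/299.

β₁ = 1.187, β₀ = -4.358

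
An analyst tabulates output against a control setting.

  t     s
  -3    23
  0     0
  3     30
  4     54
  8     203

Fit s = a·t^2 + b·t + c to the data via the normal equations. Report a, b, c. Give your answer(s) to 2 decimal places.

Sums needed: Σt^2·t^2 = 4514, Σt^2·t = 576, Σt^2 = 98, Σt·t = 98, Σt = 12, Σ1 = 5.
Right-hand side: Σt^2·s = 14333, Σt·s = 1861, Σs = 310.
So XᵀX·[a, b, c]ᵀ = Xᵀs: [[4514, 576, 98]; [576, 98, 12]; [98, 12, 5]]·[a, b, c]ᵀ = [14333, 1861, 310]ᵀ.
Solving the 3×3 system (Gaussian elimination) gives a = 476777/158262, b = 68849/52754, c = -14149/79131.

a = 3.01, b = 1.31, c = -0.18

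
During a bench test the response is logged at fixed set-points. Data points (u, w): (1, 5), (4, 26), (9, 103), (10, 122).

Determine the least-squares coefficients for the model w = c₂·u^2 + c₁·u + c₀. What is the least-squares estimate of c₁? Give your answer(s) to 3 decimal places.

c₁ = 2.336

XᵀX·[c₂, c₁, c₀]ᵀ = Xᵀw reads: 16818·c₂ + 1794·c₁ + 198·c₀ = 20964;  1794·c₂ + 198·c₁ + 24·c₀ = 2256;  198·c₂ + 24·c₁ + 4·c₀ = 256.
Inverting the 3×3 Gram matrix, [c₂, c₁, c₀]ᵀ = [636/649, 1516/649, 958/649]ᵀ.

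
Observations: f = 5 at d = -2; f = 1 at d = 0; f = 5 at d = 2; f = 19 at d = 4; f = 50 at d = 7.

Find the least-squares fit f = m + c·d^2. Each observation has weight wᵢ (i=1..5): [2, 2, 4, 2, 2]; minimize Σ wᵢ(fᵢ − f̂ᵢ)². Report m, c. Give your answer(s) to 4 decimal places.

m = 1.2860, c = 1.0037

Compute the Gram sums: Σwᵢ·1 = 12, Σwᵢ·d^2 = 154, Σwᵢ·d^2·d^2 = 5410.
And Σwᵢ·f = 170, Σwᵢ·d^2·f = 5628.
Normal equations: [[12, 154]; [154, 5410]]·[m, c]ᵀ = [170, 5628]ᵀ.
det = 12·5410 − 154² = 41204.
m = (170·5410 − 154·5628)/41204 = 13247/10301; c = (12·5628 − 154·170)/41204 = 10339/10301.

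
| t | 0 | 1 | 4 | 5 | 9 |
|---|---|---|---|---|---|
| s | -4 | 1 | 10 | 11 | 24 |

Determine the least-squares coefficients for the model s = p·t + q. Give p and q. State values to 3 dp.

p = 3.000, q = -3.000

Entries of XᵀX: Σt·t = 123, Σt = 19, Σ1 = 5.
Moment sums: Σt·s = 312, Σs = 42.
Δ = 123·5 − 19² = 254.
p = (312·5 − 19·42)/254 = 3; q = (123·42 − 19·312)/254 = -3.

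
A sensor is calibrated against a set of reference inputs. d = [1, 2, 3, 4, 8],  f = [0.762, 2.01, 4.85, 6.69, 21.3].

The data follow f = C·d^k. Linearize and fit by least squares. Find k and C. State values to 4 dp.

k = 1.6176, C = 0.7349

With ln fᵢ as the transformed response and ln dᵢ as the regressor:
AᵀA = [[7.9333, 5.2575]; [5.2575, 5]], rhs = [11.2138, 6.9646]ᵀ  (here Σln d = 5.2575, Σ(ln d)² = 7.9333, Σln f = 6.9646, Σln d·ln f = 11.2138).
Slope k = (n·Σln d·ln f − Σln d·Σln f)/(n·Σ(ln d)² − (Σln d)²) = (5·11.2138 − 5.2575·6.9646)/12.0252 = 1.61765; ln C = (Σln f − k·Σln d)/n = -0.30803, so C = exp(-0.30803) = 0.73489.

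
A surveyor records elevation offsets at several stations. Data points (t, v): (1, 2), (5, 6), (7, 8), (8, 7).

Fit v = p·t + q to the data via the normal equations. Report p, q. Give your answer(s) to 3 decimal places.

p = 0.809, q = 1.504

The normal equations are: 139·p + 21·q = 144;  21·p + 4·q = 23.
(Σt·t = 139, Σt = 21, Σ1 = 4, Σt·v = 144, Σv = 23.)
Determinant 139·4 − 21² = 115.
p = (144·4 − 21·23)/115 = 93/115; q = (139·23 − 21·144)/115 = 173/115.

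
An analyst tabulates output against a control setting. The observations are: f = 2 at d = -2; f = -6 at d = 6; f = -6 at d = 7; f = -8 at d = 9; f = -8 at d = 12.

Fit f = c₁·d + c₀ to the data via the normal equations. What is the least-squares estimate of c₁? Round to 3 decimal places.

c₁ = -0.766

Setting ∂/∂c₁ … = 0 gives: 314·c₁ + 32·c₀ = -250;  32·c₁ + 5·c₀ = -26.
(Σd·d = 314, Σd = 32, Σ1 = 5, Σd·f = -250, Σf = -26.)
Δ = 314·5 − 32² = 546.
c₁ = ((-250)·5 − 32·(-26))/546 = -209/273; c₀ = (314·(-26) − 32·(-250))/546 = -82/273.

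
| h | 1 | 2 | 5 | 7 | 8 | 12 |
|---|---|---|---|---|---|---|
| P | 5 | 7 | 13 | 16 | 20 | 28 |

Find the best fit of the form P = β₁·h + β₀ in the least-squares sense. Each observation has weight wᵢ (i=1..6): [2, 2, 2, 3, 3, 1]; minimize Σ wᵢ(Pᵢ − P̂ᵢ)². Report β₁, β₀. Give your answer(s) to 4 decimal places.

β₁ = 2.0705, β₀ = 2.6809

The normal equations are: 543·β₁ + 73·β₀ = 1320;  73·β₁ + 13·β₀ = 186.
det = 543·13 − 73² = 1730.
β₁ = (1320·13 − 73·186)/1730 = 1791/865; β₀ = (543·186 − 73·1320)/1730 = 2319/865.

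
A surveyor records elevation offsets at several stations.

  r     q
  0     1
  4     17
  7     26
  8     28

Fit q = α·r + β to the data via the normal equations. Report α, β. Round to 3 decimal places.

Forming AᵀA = [[129, 19]; [19, 4]] and Aᵀq = [474, 72]ᵀ gives AᵀA·[α, β]ᵀ = Aᵀq.
Eliminating β: 4·(row 1) − 19·(row 2) gives 155·α = 4·474 − 19·72 = 528, so α = 528/155.
Then β = (72 − 19·(528/155))/4 = 282/155.

α = 3.406, β = 1.819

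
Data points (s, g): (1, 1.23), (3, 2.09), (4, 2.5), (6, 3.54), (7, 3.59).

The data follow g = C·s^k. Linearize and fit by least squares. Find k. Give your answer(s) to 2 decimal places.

k = 0.57

Let Y = ln g. Fitting Y = k·ln s + ln C by least squares:
Over the data: Σln s = 6.2226, Σ(ln s)² = 10.1257, Σln g = 4.4027, Σln s·ln g = 6.8323.
Normal system: [[10.1257, 6.2226]; [6.2226, 5]]·[k, ln C]ᵀ = [6.8323, 4.4027]ᵀ.
Solving (det = 11.9082): k = 0.56810, ln C = 0.17355.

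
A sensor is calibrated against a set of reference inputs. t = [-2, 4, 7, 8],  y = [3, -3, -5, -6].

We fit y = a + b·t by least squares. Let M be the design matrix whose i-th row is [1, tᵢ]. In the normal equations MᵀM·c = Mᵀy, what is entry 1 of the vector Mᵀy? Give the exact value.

Entry 1 ↔ basis 1, so (Mᵀy)_{1} = Σᵢ yᵢ = (1)·(3) + (1)·(-3) + (1)·(-5) + (1)·(-6) = -11.

-11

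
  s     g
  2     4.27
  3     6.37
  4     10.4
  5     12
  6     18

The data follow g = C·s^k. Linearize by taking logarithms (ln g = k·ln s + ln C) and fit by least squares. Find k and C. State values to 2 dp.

k = 1.28, C = 1.68

Taking logs, ln g = k·ln s + ln C, so regress ln g on ln s.
XᵀX = [[9.4099, 6.5793]; [6.5793, 5]], rhs = [15.4650, 11.0203]ᵀ  (here Σln s = 6.5793, Σ(ln s)² = 9.4099, Σln g = 11.0203, Σln s·ln g = 15.4650).
Slope k = (n·Σln s·ln g − Σln s·Σln g)/(n·Σ(ln s)² − (Σln s)²) = (5·15.4650 − 6.5793·11.0203)/3.7630 = 1.28076; ln C = (Σln g − k·Σln s)/n = 0.51877, so C = exp(0.51877) = 1.67996.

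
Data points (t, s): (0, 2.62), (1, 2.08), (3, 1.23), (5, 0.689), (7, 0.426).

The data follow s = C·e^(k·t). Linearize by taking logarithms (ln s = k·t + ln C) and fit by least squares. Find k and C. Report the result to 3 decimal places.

Let Y = ln s. Fitting Y = k·t + ln C by least squares:
XᵀX = [[84.0000, 16.0000]; [16.0000, 5]], rhs = [-6.4824, 0.6767]ᵀ  (here Σt = 16.0000, Σ(t)² = 84.0000, Σln s = 0.6767, Σt·ln s = -6.4824).
Slope k = (n·Σt·ln s − Σt·Σln s)/(n·Σ(t)² − (Σt)²) = (5·-6.4824 − 16.0000·0.6767)/164.0000 = -0.26366; ln C = (Σln s − k·Σt)/n = 0.97904, so C = exp(0.97904) = 2.66191.

k = -0.264, C = 2.662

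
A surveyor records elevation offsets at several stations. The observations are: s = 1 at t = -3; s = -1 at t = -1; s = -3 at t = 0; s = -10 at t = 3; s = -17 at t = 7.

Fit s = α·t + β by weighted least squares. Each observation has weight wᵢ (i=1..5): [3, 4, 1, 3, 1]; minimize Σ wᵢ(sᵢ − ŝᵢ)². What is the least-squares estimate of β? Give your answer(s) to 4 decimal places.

Entries of AᵀWA: Σwᵢ·t·t = 107, Σwᵢ·t = 3, Σwᵢ·1 = 12.
For AᵀWs: Σwᵢ·t·s = -214, Σwᵢ·s = -51.
Δ = 107·12 − 3² = 1275.
α = ((-214)·12 − 3·(-51))/1275 = -161/85; β = (107·(-51) − 3·(-214))/1275 = -321/85.

β = -3.7765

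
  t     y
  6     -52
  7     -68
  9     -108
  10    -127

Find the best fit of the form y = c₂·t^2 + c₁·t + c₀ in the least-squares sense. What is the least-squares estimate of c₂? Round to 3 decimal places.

c₂ = -0.500

Entries of XᵀX: Σt^2·t^2 = 20258, Σt^2·t = 2288, Σt^2 = 266, Σt·t = 266, Σt = 32, Σ1 = 4.
Right-hand side: Σt^2·y = -26652, Σt·y = -3030, Σy = -355.
Normal equations: [[20258, 2288, 266]; [2288, 266, 32]; [266, 32, 4]]·[c₂, c₁, c₀]ᵀ = [-26652, -3030, -355]ᵀ.
Row-reducing yields c₂ = -1/2, c₁ = -11, c₀ = 65/2.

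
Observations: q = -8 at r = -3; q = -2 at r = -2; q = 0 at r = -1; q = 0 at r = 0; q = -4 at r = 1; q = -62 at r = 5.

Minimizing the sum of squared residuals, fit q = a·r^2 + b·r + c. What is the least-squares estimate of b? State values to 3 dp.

b = -2.878

Setting ∂/∂a … = 0 gives: 724·a + 90·b + 40·c = -1634;  90·a + 40·b + 0·c = -286;  40·a + 0·b + 6·c = -76.
(Σr^2·r^2 = 724, Σr^2·r = 90, Σr^2 = 40, Σr·r = 40, Σr = 0, Σ1 = 6, Σr^2·q = -1634, Σr·q = -286, Σq = -76.)
Inverting the 3×3 Gram matrix, [a, b, c]ᵀ = [-2903/1529, -22003/7645, -14/1529]ᵀ.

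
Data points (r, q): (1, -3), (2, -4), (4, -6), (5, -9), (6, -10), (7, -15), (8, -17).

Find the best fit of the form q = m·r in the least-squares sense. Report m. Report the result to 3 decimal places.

From the data, Σr·r = 195.
Right-hand side: Σr·q = -381.
Normal equations: [[195]]·[m]ᵀ = [-381]ᵀ.
m = (-381)/195 = -1.95385.

m = -1.954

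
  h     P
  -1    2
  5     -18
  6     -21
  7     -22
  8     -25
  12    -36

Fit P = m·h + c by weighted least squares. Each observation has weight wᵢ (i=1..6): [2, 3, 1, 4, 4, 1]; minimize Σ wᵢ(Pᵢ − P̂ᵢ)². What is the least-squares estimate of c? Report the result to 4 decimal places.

c = -1.9486

Forming MᵀWM = [[709, 91]; [91, 15]] and MᵀWP = [-2248, -295]ᵀ gives MᵀWM·[m, c]ᵀ = MᵀWP.
Eliminating c: 15·(row 1) − 91·(row 2) gives 2354·m = 15·(-2248) − 91·(-295) = -6875, so m = -625/214.
Then c = ((-295) − 91·(-625/214))/15 = -417/214.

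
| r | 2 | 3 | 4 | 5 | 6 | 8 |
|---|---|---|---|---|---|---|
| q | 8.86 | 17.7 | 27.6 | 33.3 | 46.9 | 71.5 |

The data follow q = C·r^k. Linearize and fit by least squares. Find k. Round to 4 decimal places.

With ln qᵢ as the transformed response and ln rᵢ as the regressor:
Over the data: Σln r = 8.6587, Σ(ln r)² = 13.7340, Σln q = 19.9962, Σln r·ln q = 30.6838.
Normal system: [[13.7340, 8.6587]; [8.6587, 6]]·[k, ln C]ᵀ = [30.6838, 19.9962]ᵀ.
Δ = 13.7340·6 − (8.6587)² = 7.4309; k = (30.6838·6 − 8.6587·19.9962)/7.4309 = 1.47518, ln C = (13.7340·19.9962 − 8.6587·30.6838)/7.4309 = 1.20384.

k = 1.4752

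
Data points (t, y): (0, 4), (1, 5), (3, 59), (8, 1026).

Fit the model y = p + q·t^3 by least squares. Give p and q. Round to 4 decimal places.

p = 4.0173, q = 1.9962

Setting ∂/∂p … = 0 gives: 4·p + 540·q = 1094;  540·p + 262874·q = 526910.
Δ = 4·262874 − 540² = 759896.
p = (1094·262874 − 540·526910)/759896 = 763189/189974; q = (4·526910 − 540·1094)/759896 = 189610/94987.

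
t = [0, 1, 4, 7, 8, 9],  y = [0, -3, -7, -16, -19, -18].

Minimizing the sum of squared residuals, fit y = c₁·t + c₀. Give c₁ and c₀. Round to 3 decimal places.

Normal-equation sums: Σt·t = 211, Σt = 29, Σ1 = 6.
Moment sums: Σt·y = -457, Σy = -63.
XᵀX·[c₁, c₀]ᵀ = Xᵀy becomes [[211, 29]; [29, 6]]·[c₁, c₀]ᵀ = [-457, -63]ᵀ.
Δ = 211·6 − 29² = 425.
c₁ = ((-457)·6 − 29·(-63))/425 = -183/85; c₀ = (211·(-63) − 29·(-457))/425 = -8/85.

c₁ = -2.153, c₀ = -0.094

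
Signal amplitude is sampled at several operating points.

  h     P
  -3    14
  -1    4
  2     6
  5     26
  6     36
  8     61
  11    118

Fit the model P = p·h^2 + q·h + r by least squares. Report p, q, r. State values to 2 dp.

p = 1.00, q = -0.56, r = 3.06

Entries of MᵀM: Σh^2·h^2 = 20756, Σh^2·h = 2164, Σh^2 = 260, Σh·h = 260, Σh = 28, Σ1 = 7.
Moment sums: Σh^2·P = 20282, Σh·P = 2098, ΣP = 265.
So MᵀM·[p, q, r]ᵀ = MᵀP: [[20756, 2164, 260]; [2164, 260, 28]; [260, 28, 7]]·[p, q, r]ᵀ = [20282, 2098, 265]ᵀ.
Inverting the 3×3 Gram matrix, [p, q, r]ᵀ = [27583/27654, -7765/13827, 14085/4609]ᵀ.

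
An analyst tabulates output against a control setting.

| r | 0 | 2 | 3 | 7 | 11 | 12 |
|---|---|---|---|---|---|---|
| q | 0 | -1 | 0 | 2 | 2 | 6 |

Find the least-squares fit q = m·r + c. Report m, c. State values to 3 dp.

The normal equations are: 327·m + 35·c = 106;  35·m + 6·c = 9.
det = 327·6 − 35² = 737.
m = (106·6 − 35·9)/737 = 321/737; c = (327·9 − 35·106)/737 = -767/737.

m = 0.436, c = -1.041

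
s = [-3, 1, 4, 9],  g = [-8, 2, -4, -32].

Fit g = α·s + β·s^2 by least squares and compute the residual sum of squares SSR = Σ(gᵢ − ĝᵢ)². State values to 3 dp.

Normal-equation sums: Σs·s = 107, Σs·s^2 = 767, Σs^2·s^2 = 6899.
For Mᵀg: Σs·g = -278, Σs^2·g = -2726.
Δ = 107·6899 − 767² = 149904.
α = ((-278)·6899 − 767·(-2726))/149904 = 7205/6246; β = (107·(-2726) − 767·(-278))/149904 = -3269/6246.
Residuals: 178/1041, 1426/1041, -250/1041, 4/347; SSR = 2044/1041.

SSR = 1.963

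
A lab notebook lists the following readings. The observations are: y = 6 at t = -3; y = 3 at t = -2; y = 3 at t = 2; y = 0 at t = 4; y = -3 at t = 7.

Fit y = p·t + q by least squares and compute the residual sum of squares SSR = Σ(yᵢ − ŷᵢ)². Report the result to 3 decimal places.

SSR = 5.592

XᵀX·[p, q]ᵀ = Xᵀy reads: 82·p + 8·q = -39;  8·p + 5·q = 9.
Determinant 82·5 − 8² = 346.
p = ((-39)·5 − 8·9)/346 = -267/346; q = (82·9 − 8·(-39))/346 = 525/173.
Residuals: 225/346, -273/173, 261/173, 9/173, -219/346; SSR = 1935/346.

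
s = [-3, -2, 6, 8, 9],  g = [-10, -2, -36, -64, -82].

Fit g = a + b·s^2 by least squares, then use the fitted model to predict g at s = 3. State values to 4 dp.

Setting ∂/∂a … = 0 gives: 5·a + 194·b = -194;  194·a + 12050·b = -12132.
(Σ1 = 5, Σs^2 = 194, Σs^2·s^2 = 12050, Σg = -194, Σs^2·g = -12132.)
Eliminating b: 12050·(row 1) − 194·(row 2) gives 22614·a = 12050·(-194) − 194·(-12132) = 15908, so a = 7954/11307.
Then b = ((-12132) − 194·(7954/11307))/12050 = -11512/11307.
At s = 3: ĝ = (7954/11307)·(1) + (-11512/11307)·(9) = -95654/11307.

ĝ = -8.4597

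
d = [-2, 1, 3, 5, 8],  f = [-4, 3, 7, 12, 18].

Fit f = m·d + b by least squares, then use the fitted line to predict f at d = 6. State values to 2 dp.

f̂ = 13.82

AᵀA·[m, b]ᵀ = Aᵀf reads: 103·m + 15·b = 236;  15·m + 5·b = 36.
(Σd·d = 103, Σd = 15, Σ1 = 5, Σd·f = 236, Σf = 36.)
Eliminating b: 5·(row 1) − 15·(row 2) gives 290·m = 5·236 − 15·36 = 640, so m = 64/29.
Then b = (36 − 15·(64/29))/5 = 84/145.
At d = 6: f̂ = (64/29)·(6) + (84/145)·(1) = 2004/145.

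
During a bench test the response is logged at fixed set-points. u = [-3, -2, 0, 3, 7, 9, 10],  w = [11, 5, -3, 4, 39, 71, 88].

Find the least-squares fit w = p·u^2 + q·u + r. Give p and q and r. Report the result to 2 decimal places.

p = 1.03, q = -1.28, r = -2.13

Entries of XᵀX: Σu^2·u^2 = 19140, Σu^2·u = 2064, Σu^2 = 252, Σu·u = 252, Σu = 24, Σ1 = 7.
Right-hand side: Σu^2·w = 16617, Σu·w = 1761, Σw = 215.
So XᵀX·[p, q, r]ᵀ = Xᵀw: [[19140, 2064, 252]; [2064, 252, 24]; [252, 24, 7]]·[p, q, r]ᵀ = [16617, 1761, 215]ᵀ.
Solving the 3×3 system (Gaussian elimination) gives p = 54041/52244, q = -66929/52244, r = -27842/13061.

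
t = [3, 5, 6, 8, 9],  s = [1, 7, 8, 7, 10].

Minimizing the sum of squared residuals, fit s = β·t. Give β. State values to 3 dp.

From the data, Σt·t = 215.
For Aᵀs: Σt·s = 232.
Normal equations: [[215]]·[β]ᵀ = [232]ᵀ.
Hence β = 232 / 215 ≈ 1.07907.

β = 1.079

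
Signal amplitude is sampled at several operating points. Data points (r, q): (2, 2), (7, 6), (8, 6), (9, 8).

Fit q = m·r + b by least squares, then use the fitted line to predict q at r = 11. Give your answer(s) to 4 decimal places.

q̂ = 9.0690

Sums needed: Σr·r = 198, Σr = 26, Σ1 = 4.
And Σr·q = 166, Σq = 22.
So MᵀM·[m, b]ᵀ = Mᵀq: [[198, 26]; [26, 4]]·[m, b]ᵀ = [166, 22]ᵀ.
Eliminating b: 4·(row 1) − 26·(row 2) gives 116·m = 4·166 − 26·22 = 92, so m = 23/29.
Then b = (22 − 26·(23/29))/4 = 10/29.
At r = 11: q̂ = (23/29)·(11) + (10/29)·(1) = 263/29.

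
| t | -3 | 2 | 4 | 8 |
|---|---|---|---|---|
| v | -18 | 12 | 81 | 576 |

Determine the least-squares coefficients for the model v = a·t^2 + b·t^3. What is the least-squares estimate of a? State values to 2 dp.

Normal-equation sums: Σt^2·t^2 = 4449, Σt^2·t^3 = 33581, Σt^3·t^3 = 267033.
And Σt^2·v = 38046, Σt^3·v = 300678.
Normal equations: [[4449, 33581]; [33581, 267033]]·[a, b]ᵀ = [38046, 300678]ᵀ.
Δ = 4449·267033 − 33581² = 60346256.
a = (38046·267033 − 33581·300678)/60346256 = 3904350/3771641; b = (4449·300678 − 33581·38046)/60346256 = 3755856/3771641.

a = 1.04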